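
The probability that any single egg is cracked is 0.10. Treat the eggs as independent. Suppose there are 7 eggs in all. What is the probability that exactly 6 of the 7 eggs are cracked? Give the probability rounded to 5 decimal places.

0.00001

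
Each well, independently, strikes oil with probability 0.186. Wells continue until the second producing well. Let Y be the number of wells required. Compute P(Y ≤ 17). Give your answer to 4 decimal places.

0.8523

Finishing within 17 wells ⇔ at least 2 successes in the first 17. With X ~ Binomial(17, 0.186), P(Y ≤ 17) = 1 − P(X ≤ 1).
  k=0: C(17,0)·0.186^0·0.814^17 = 0.030242
  k=1: C(17,1)·0.186^1·0.814^16 = 0.117477
1 − 0.147719 = 0.852281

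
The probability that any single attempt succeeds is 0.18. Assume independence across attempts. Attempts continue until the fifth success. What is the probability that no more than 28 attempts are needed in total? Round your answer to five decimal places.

Finishing within 28 attempts ⇔ at least 5 successes in the first 28. With X ~ Binomial(28, 0.18), P(Y ≤ 28) = 1 − P(X ≤ 4).
  k=0: C(28,0)·0.18^0·0.82^28 = 0.0038618
  k=1: C(28,1)·0.18^1·0.82^27 = 0.0237358
  k=2: C(28,2)·0.18^2·0.82^26 = 0.0703391
  k=3: C(28,3)·0.18^3·0.82^25 = 0.1338159
  k=4: C(28,4)·0.18^4·0.82^24 = 0.1835889
1 − 0.4153415 = 0.5846585

0.58466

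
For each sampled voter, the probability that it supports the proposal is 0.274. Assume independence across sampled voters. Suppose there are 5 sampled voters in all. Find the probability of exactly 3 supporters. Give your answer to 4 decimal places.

X ~ Binomial(n=5, p=0.274).
P(X=3) = C(5,3) · p^3 · (1−p)^2
= 10 · 0.020571 · 0.52708 = 0.108424

0.1084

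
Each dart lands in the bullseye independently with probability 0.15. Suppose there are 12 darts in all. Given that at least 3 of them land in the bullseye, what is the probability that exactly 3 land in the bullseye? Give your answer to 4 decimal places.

0.6510

X ~ Binomial(12, 0.15). Want P(X=3 | X≥3) = P(X=3) / P(X≥3).
P(X=3) = C(12,3)·0.15^3·0.85^9 = 0.171976
P(X≥3) = 1 − 0.142242 − 0.301218 − 0.292358 = 0.264182
Ratio = 0.171976 / 0.264182 = 0.650974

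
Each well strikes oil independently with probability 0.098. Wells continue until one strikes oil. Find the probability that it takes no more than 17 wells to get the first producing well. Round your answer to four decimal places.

0.8268

Y = number of wells to the first success; geometric, p = 0.098.
P(Y ≤ 17) = 1 − (1−p)^17 = 1 − 0.173185 = 0.826815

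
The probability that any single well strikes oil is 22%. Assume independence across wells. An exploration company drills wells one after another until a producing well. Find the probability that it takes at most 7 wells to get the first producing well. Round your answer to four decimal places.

0.8243

Y = number of wells to the first success; geometric, p = 0.22.
P(Y ≤ 7) = 1 − (1−p)^7 = 1 − 0.175656 = 0.824344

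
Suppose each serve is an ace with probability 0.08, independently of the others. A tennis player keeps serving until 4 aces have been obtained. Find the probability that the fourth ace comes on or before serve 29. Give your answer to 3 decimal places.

Finishing within 29 serves ⇔ at least 4 successes in the first 29. With X ~ Binomial(29, 0.08), P(Y ≤ 29) = 1 − P(X ≤ 3).
  k=0: C(29,0)·0.08^0·0.92^29 = 0.08909
  k=1: C(29,1)·0.08^1·0.92^28 = 0.22467
  k=2: C(29,2)·0.08^2·0.92^27 = 0.27351
  k=3: C(29,3)·0.08^3·0.92^26 = 0.21405
1 − 0.80133 = 0.19867

0.199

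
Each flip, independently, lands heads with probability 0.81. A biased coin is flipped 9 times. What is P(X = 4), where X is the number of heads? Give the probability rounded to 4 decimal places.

0.0134

X ~ Binomial(n=9, p=0.81).
P(X=4) = C(9,4) · p^4 · (1−p)^5
= 126 · 0.43047 · 0.00024761 = 0.013430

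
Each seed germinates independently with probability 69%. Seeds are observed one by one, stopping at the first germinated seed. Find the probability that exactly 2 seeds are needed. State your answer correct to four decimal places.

0.2139

Geometric (trials to first success), p = 0.69.
P(Y = 2) = (1−p)^1 · p = 0.31 · 0.69 = 0.213900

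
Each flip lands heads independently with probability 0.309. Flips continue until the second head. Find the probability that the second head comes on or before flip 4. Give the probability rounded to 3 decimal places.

0.364

Finishing within 4 flips ⇔ at least 2 successes in the first 4. With X ~ Binomial(4, 0.309), P(Y ≤ 4) = 1 − P(X ≤ 1).
  k=0: C(4,0)·0.309^0·0.691^4 = 0.22799
  k=1: C(4,1)·0.309^1·0.691^3 = 0.40781
1 − 0.63579 = 0.36421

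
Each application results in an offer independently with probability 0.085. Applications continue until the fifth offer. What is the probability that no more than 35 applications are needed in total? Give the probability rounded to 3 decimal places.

0.173

Finishing within 35 applications ⇔ at least 5 successes in the first 35. With X ~ Binomial(35, 0.085), P(Y ≤ 35) = 1 − P(X ≤ 4).
  k=0: C(35,0)·0.085^0·0.915^35 = 0.04464
  k=1: C(35,1)·0.085^1·0.915^34 = 0.14515
  k=2: C(35,2)·0.085^2·0.915^33 = 0.22922
  k=3: C(35,3)·0.085^3·0.915^32 = 0.23423
  k=4: C(35,4)·0.085^4·0.915^31 = 0.17407
1 − 0.82731 = 0.17269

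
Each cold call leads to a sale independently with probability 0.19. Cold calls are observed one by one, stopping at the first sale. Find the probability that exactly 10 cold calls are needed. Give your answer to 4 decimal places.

0.0285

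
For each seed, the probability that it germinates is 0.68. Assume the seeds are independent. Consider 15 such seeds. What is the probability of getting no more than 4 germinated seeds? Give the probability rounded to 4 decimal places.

0.0012

X ~ Binomial(15, 0.68); P(X ≤ 4) = Σ C(15,k) p^k (1−p)^(15−k) over k:
  k=0: C(15,0)·0.68^0·0.32^15 = 0.000000
  k=1: C(15,1)·0.68^1·0.32^14 = 0.000001
  k=2: C(15,2)·0.68^2·0.32^13 = 0.000018
  k=3: C(15,3)·0.68^3·0.32^12 = 0.000165
  k=4: C(15,4)·0.68^4·0.32^11 = 0.001052
Total = 0.001236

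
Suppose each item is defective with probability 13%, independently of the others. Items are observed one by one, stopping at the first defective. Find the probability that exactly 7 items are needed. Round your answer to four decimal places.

Geometric (trials to first success), p = 0.13.
P(Y = 7) = (1−p)^6 · p = 0.43363 · 0.13 = 0.056371

0.0564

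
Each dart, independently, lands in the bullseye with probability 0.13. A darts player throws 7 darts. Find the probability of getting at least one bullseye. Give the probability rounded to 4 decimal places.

0.6227

P(at least one) = 1 − P(none) = 1 − (1 − 0.13)^7
= 1 − 0.377255 = 0.622745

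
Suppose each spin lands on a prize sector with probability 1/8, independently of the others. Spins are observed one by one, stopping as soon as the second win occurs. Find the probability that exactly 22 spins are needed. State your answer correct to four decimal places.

0.0227

Y = trial on which the second success occurs; negative binomial, r=2, p=0.125.
P(Y=22) = C(21,1) · p^2 · (1−p)^20
= 21 · 0.015625 · 0.069209 = 0.022709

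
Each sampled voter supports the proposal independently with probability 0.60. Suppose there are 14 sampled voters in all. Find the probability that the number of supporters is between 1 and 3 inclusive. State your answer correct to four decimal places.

0.0039

X ~ Binomial(14, 0.60); P(1 ≤ X ≤ 3) = Σ C(14,k) p^k (1−p)^(14−k) over k:
  k=1: C(14,1)·0.60^1·0.40^13 = 0.000056
  k=2: C(14,2)·0.60^2·0.40^12 = 0.000550
  k=3: C(14,3)·0.60^3·0.40^11 = 0.003298
Total = 0.003904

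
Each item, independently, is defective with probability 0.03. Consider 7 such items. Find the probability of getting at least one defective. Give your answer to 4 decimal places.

0.1920

P(at least one) = 1 − P(none) = 1 − (1 − 0.03)^7
= 1 − 0.807983 = 0.192017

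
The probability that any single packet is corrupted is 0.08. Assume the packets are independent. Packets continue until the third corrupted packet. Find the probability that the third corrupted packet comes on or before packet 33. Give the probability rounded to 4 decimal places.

0.4982

Finishing within 33 packets ⇔ at least 3 successes in the first 33. With X ~ Binomial(33, 0.08), P(Y ≤ 33) = 1 − P(X ≤ 2).
  k=0: C(33,0)·0.08^0·0.92^33 = 0.063826
  k=1: C(33,1)·0.08^1·0.92^32 = 0.183153
  k=2: C(33,2)·0.08^2·0.92^31 = 0.254822
1 − 0.501801 = 0.498199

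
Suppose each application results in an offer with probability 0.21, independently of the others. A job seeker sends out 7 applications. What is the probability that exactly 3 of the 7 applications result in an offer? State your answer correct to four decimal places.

0.1263

X ~ Binomial(n=7, p=0.21).
P(X=3) = C(7,3) · p^3 · (1−p)^4
= 35 · 0.009261 · 0.3895 = 0.126251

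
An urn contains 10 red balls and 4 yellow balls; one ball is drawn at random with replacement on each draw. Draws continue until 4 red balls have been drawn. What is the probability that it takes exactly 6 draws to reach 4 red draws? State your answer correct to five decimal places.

Y = trial on which the fourth success occurs; negative binomial, r=4, p=0.714286.
P(Y=6) = C(5,3) · p^4 · (1−p)^2
= 10 · 0.26031 · 0.081633 = 0.2124965

0.21250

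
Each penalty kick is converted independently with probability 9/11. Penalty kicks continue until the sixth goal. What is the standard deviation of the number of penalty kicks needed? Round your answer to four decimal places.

1.2766

Y = total penalty kicks until the sixth success; negative binomial with r=6, p=0.818182.
SD(Y) = √[r(1−p)/p²] = √(1.629630) = 1.276569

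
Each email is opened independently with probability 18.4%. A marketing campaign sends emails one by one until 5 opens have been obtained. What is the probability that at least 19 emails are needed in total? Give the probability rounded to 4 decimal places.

0.7746

Needing more than 18 emails ⇔ fewer than 5 successes in the first 18. With X ~ Binomial(18, 0.184), P(Y > 18) = P(X ≤ 4).
  k=0: C(18,0)·0.184^0·0.816^18 = 0.025729
  k=1: C(18,1)·0.184^1·0.816^17 = 0.104429
  k=2: C(18,2)·0.184^2·0.816^16 = 0.200156
  k=3: C(18,3)·0.184^3·0.816^15 = 0.240711
  k=4: C(18,4)·0.184^4·0.816^14 = 0.203542
P(X ≤ 4) = 0.774568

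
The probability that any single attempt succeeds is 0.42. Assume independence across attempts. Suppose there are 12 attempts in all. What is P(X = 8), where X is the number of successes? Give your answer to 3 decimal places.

0.054

X ~ Binomial(n=12, p=0.42).
P(X=8) = C(12,8) · p^8 · (1−p)^4
= 495 · 0.00096827 · 0.11316 = 0.05424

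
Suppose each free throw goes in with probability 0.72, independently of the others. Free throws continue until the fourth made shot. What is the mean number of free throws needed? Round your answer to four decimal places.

5.5556

Y = total free throws until the fourth success; negative binomial with r=4, p=0.72.
E[Y] = r / p = 4 / 0.72 = 5.555556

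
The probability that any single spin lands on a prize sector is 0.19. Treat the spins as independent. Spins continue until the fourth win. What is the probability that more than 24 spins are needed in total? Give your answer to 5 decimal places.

0.30502

Needing more than 24 spins ⇔ fewer than 4 successes in the first 24. With X ~ Binomial(24, 0.19), P(Y > 24) = P(X ≤ 3).
  k=0: C(24,0)·0.19^0·0.81^24 = 0.0063627
  k=1: C(24,1)·0.19^1·0.81^23 = 0.0358196
  k=2: C(24,2)·0.19^2·0.81^22 = 0.0966244
  k=3: C(24,3)·0.19^3·0.81^21 = 0.1662098
P(X ≤ 3) = 0.3050165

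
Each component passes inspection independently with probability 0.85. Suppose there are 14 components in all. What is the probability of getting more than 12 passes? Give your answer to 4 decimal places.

X ~ Binomial(14, 0.85); P(X ≥ 13) = Σ C(14,k) p^k (1−p)^(14−k) over k:
  k=13: C(14,13)·0.85^13·0.15^1 = 0.253902
  k=14: C(14,14)·0.85^14·0.15^0 = 0.102770
Total = 0.356671

0.3567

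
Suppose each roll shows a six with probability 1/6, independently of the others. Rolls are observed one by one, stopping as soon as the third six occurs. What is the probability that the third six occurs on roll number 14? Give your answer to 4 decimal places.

Y = trial on which the third success occurs; negative binomial, r=3, p=0.166667.
P(Y=14) = C(13,2) · p^3 · (1−p)^11
= 78 · 0.0046296 · 0.13459 = 0.048601

0.0486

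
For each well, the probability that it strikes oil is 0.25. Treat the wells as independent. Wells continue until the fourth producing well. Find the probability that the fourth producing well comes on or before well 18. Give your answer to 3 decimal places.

0.694

Finishing within 18 wells ⇔ at least 4 successes in the first 18. With X ~ Binomial(18, 0.25), P(Y ≤ 18) = 1 − P(X ≤ 3).
  k=0: C(18,0)·0.25^0·0.75^18 = 0.00564
  k=1: C(18,1)·0.25^1·0.75^17 = 0.03383
  k=2: C(18,2)·0.25^2·0.75^16 = 0.09584
  k=3: C(18,3)·0.25^3·0.75^15 = 0.17038
1 − 0.30569 = 0.69431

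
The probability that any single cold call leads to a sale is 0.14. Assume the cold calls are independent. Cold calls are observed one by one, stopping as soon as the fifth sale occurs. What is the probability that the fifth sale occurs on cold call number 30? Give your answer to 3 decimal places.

Y = trial on which the fifth success occurs; negative binomial, r=5, p=0.14.
P(Y=30) = C(29,4) · p^5 · (1−p)^25
= 23751 · 5.3782e-05 · 0.023039 = 0.02943

0.029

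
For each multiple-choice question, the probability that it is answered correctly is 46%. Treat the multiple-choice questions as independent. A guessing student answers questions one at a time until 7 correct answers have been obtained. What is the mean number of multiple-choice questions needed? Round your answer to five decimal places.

Y = total multiple-choice questions until the seventh success; negative binomial with r=7, p=0.46.
E[Y] = r / p = 7 / 0.46 = 15.2173913

15.21739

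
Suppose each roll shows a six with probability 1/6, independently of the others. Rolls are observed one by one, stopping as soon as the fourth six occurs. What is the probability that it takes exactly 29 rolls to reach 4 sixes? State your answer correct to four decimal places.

0.0265

Y = trial on which the fourth success occurs; negative binomial, r=4, p=0.166667.
P(Y=29) = C(28,3) · p^4 · (1−p)^25
= 3276 · 0.0007716 · 0.010483 = 0.026498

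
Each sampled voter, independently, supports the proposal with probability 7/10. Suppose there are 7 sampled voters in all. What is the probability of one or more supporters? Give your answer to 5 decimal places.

0.99978

P(at least one) = 1 − P(none) = 1 − (1 − 0.70)^7
= 1 − 0.0002187 = 0.9997813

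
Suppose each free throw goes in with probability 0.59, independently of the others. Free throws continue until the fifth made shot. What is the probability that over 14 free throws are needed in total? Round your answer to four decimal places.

0.0212

Needing more than 14 free throws ⇔ fewer than 5 successes in the first 14. With X ~ Binomial(14, 0.59), P(Y > 14) = P(X ≤ 4).
  k=0: C(14,0)·0.59^0·0.41^14 = 0.000004
  k=1: C(14,1)·0.59^1·0.41^13 = 0.000076
  k=2: C(14,2)·0.59^2·0.41^12 = 0.000715
  k=3: C(14,3)·0.59^3·0.41^11 = 0.004114
  k=4: C(14,4)·0.59^4·0.41^10 = 0.016281
P(X ≤ 4) = 0.021190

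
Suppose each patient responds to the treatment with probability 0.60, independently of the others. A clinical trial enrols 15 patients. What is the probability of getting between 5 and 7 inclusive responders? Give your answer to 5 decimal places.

0.20376

X ~ Binomial(15, 0.60); P(5 ≤ X ≤ 7) = Σ C(15,k) p^k (1−p)^(15−k) over k:
  k=5: C(15,5)·0.60^5·0.40^10 = 0.0244856
  k=6: C(15,6)·0.60^6·0.40^9 = 0.0612141
  k=7: C(15,7)·0.60^7·0.40^8 = 0.1180558
Total = 0.2037555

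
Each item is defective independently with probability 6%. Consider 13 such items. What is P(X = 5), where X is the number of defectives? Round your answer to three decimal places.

0.001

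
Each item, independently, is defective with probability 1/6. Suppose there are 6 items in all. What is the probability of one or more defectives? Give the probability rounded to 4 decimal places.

0.6651

P(at least one) = 1 − P(none) = 1 − (1 − 0.166667)^6
= 1 − 0.334898 = 0.665102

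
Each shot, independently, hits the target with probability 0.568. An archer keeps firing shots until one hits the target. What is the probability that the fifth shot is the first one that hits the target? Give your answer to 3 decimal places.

0.020

Geometric (trials to first success), p = 0.568.
P(Y = 5) = (1−p)^4 · p = 0.034829 · 0.568 = 0.01978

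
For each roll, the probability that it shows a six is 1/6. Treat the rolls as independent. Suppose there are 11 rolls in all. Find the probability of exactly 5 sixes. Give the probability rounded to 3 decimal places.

0.020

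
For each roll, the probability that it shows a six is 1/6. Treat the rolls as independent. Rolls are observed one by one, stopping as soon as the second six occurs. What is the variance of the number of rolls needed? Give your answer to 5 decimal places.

60.00000

Y = total rolls until the second success; negative binomial with r=2, p=0.166667.
Var(Y) = r(1−p)/p² = 2·0.833333 / 0.166667² = 60.0000000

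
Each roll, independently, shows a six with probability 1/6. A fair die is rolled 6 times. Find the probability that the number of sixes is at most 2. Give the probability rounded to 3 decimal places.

0.938

X ~ Binomial(6, 0.166667); P(X ≤ 2) = Σ C(6,k) p^k (1−p)^(6−k) over k:
  k=0: C(6,0)·0.166667^0·0.833333^6 = 0.33490
  k=1: C(6,1)·0.166667^1·0.833333^5 = 0.40188
  k=2: C(6,2)·0.166667^2·0.833333^4 = 0.20094
Total = 0.93771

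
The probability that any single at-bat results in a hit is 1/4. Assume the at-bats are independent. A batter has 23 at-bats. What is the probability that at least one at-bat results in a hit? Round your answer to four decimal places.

P(at least one) = 1 − P(none) = 1 − (1 − 0.25)^23
= 1 − 0.001338 = 0.998662

0.9987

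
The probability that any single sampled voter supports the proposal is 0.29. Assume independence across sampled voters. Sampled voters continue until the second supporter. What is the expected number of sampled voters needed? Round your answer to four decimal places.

Y = total sampled voters until the second success; negative binomial with r=2, p=0.29.
E[Y] = r / p = 2 / 0.29 = 6.896552

6.8966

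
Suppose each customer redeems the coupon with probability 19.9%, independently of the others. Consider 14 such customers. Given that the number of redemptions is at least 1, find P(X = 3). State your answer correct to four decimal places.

0.2615

X ~ Binomial(14, 0.199). Want P(X=3 | X≥1) = P(X=3) / P(X≥1).
P(X=3) = C(14,3)·0.199^3·0.801^11 = 0.249815
P(X≥1) = 1 − 0.044756 = 0.955244
Ratio = 0.249815 / 0.955244 = 0.261520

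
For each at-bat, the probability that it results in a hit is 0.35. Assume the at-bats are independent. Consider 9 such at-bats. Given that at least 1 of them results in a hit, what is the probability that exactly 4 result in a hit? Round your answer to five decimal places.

X ~ Binomial(9, 0.35). Want P(X=4 | X≥1) = P(X=4) / P(X≥1).
P(X=4) = C(9,4)·0.35^4·0.65^5 = 0.2193863
P(X≥1) = 1 − 0.0207119 = 0.9792881
Ratio = 0.2193863 / 0.9792881 = 0.2240263

0.22403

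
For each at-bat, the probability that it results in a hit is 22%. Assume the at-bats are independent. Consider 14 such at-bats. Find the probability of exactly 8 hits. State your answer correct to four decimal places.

0.0037

X ~ Binomial(n=14, p=0.22).
P(X=8) = C(14,8) · p^8 · (1−p)^6
= 3003 · 5.4876e-06 · 0.2252 = 0.003711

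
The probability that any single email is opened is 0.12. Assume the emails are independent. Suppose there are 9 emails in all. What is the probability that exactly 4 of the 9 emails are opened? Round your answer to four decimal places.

0.0138

X ~ Binomial(n=9, p=0.12).
P(X=4) = C(9,4) · p^4 · (1−p)^5
= 126 · 0.00020736 · 0.52773 = 0.013788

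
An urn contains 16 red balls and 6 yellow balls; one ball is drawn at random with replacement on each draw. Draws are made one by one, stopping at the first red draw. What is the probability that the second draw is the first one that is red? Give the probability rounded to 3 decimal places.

0.198

Geometric (trials to first success), p = 0.727273.
P(Y = 2) = (1−p)^1 · p = 0.27273 · 0.727273 = 0.19835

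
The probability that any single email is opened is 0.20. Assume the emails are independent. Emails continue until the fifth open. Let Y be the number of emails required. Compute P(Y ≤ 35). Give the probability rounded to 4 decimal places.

0.8565

Finishing within 35 emails ⇔ at least 5 successes in the first 35. With X ~ Binomial(35, 0.20), P(Y ≤ 35) = 1 − P(X ≤ 4).
  k=0: C(35,0)·0.20^0·0.80^35 = 0.000406
  k=1: C(35,1)·0.20^1·0.80^34 = 0.003549
  k=2: C(35,2)·0.20^2·0.80^33 = 0.015085
  k=3: C(35,3)·0.20^3·0.80^32 = 0.041484
  k=4: C(35,4)·0.20^4·0.80^31 = 0.082968
1 − 0.143492 = 0.856508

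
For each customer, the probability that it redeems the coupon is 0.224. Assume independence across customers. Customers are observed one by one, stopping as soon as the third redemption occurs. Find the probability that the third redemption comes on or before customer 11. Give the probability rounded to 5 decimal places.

Finishing within 11 customers ⇔ at least 3 successes in the first 11. With X ~ Binomial(11, 0.224), P(Y ≤ 11) = 1 − P(X ≤ 2).
  k=0: C(11,0)·0.224^0·0.776^11 = 0.0614439
  k=1: C(11,1)·0.224^1·0.776^10 = 0.1951003
  k=2: C(11,2)·0.224^2·0.776^9 = 0.2815880
1 − 0.5381323 = 0.4618677

0.46187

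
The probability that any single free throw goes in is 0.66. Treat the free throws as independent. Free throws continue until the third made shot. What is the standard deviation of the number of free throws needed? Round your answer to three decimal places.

1.530

Y = total free throws until the third success; negative binomial with r=3, p=0.66.
SD(Y) = √[r(1−p)/p²] = √(2.34160) = 1.53023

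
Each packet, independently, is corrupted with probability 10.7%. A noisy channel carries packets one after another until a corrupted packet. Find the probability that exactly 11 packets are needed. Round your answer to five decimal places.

Geometric (trials to first success), p = 0.107.
P(Y = 11) = (1−p)^10 · p = 0.32249 · 0.107 = 0.0345063

0.03451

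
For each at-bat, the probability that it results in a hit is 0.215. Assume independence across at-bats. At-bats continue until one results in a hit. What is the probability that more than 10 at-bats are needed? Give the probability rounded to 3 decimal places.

Y = number of at-bats to the first success; geometric, p = 0.215.
P(Y > 10) = P(first 10 all fail) = (1−p)^10 = 0.08886

0.089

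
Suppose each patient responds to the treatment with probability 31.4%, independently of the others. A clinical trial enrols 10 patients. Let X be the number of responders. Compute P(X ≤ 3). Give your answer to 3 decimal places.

0.612

X ~ Binomial(10, 0.314); P(X ≤ 3) = Σ C(10,k) p^k (1−p)^(10−k) over k:
  k=0: C(10,0)·0.314^0·0.686^10 = 0.02308
  k=1: C(10,1)·0.314^1·0.686^9 = 0.10564
  k=2: C(10,2)·0.314^2·0.686^8 = 0.21760
  k=3: C(10,3)·0.314^3·0.686^7 = 0.26561
Total = 0.61193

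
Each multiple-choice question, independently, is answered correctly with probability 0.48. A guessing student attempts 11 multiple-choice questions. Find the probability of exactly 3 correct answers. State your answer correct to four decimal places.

X ~ Binomial(n=11, p=0.48).
P(X=3) = C(11,3) · p^3 · (1−p)^8
= 165 · 0.11059 · 0.005346 = 0.097552

0.0976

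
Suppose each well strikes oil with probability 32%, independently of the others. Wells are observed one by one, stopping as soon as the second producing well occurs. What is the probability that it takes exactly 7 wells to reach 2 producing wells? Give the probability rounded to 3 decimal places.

0.089

Y = trial on which the second success occurs; negative binomial, r=2, p=0.32.
P(Y=7) = C(6,1) · p^2 · (1−p)^5
= 6 · 0.1024 · 0.14539 = 0.08933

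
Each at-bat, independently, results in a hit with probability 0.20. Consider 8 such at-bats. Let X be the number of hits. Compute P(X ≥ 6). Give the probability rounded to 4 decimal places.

0.0012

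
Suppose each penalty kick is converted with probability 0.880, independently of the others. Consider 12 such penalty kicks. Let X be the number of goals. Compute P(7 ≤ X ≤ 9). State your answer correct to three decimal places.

0.165

X ~ Binomial(12, 0.88); P(7 ≤ X ≤ 9) = Σ C(12,k) p^k (1−p)^(12−k) over k:
  k=7: C(12,7)·0.88^7·0.12^5 = 0.00805
  k=8: C(12,8)·0.88^8·0.12^4 = 0.03691
  k=9: C(12,9)·0.88^9·0.12^3 = 0.12031
Total = 0.16528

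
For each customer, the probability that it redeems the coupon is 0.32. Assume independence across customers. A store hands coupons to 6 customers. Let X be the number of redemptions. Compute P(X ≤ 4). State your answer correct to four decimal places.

0.9852

X ~ Binomial(6, 0.32); P(X ≤ 4) = Σ C(6,k) p^k (1−p)^(6−k) over k:
  k=0: C(6,0)·0.32^0·0.68^6 = 0.098867
  k=1: C(6,1)·0.32^1·0.68^5 = 0.279155
  k=2: C(6,2)·0.32^2·0.68^4 = 0.328418
  k=3: C(6,3)·0.32^3·0.68^3 = 0.206066
  k=4: C(6,4)·0.32^4·0.68^2 = 0.072729
Total = 0.985236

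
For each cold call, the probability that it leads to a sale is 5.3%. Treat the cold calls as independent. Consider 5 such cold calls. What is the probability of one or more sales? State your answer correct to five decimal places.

0.23836

P(at least one) = 1 − P(none) = 1 − (1 − 0.053)^5
= 1 − 0.7616403 = 0.2383597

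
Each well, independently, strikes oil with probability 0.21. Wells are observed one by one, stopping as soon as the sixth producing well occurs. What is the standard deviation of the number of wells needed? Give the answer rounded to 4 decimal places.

Y = total wells until the sixth success; negative binomial with r=6, p=0.21.
SD(Y) = √[r(1−p)/p²] = √(107.482993) = 10.367401

10.3674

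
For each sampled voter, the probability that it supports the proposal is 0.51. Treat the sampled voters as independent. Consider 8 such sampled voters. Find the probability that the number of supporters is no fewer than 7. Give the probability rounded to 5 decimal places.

X ~ Binomial(8, 0.51); P(X ≥ 7) = Σ C(8,k) p^k (1−p)^(8−k) over k:
  k=7: C(8,7)·0.51^7·0.49^1 = 0.0351785
  k=8: C(8,8)·0.51^8·0.49^0 = 0.0045768
Total = 0.0397553

0.03976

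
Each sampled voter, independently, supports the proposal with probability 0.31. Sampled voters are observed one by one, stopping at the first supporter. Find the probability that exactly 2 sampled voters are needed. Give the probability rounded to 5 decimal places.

0.21390

Geometric (trials to first success), p = 0.31.
P(Y = 2) = (1−p)^1 · p = 0.69 · 0.31 = 0.2139000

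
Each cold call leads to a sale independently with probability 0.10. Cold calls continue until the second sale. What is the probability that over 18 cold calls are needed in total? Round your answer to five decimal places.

Needing more than 18 cold calls ⇔ fewer than 2 successes in the first 18. With X ~ Binomial(18, 0.10), P(Y > 18) = P(X ≤ 1).
  k=0: C(18,0)·0.10^0·0.90^18 = 0.1500946
  k=1: C(18,1)·0.10^1·0.90^17 = 0.3001893
P(X ≤ 1) = 0.4502839

0.45028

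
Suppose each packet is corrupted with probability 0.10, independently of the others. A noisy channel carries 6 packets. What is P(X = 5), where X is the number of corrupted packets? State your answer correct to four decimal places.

X ~ Binomial(n=6, p=0.10).
P(X=5) = C(6,5) · p^5 · (1−p)^1
= 6 · 1e-05 · 0.9 = 0.000054

0.0001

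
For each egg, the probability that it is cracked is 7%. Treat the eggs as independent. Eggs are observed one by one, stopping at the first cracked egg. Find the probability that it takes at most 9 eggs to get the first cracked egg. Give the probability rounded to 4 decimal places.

0.4796

Y = number of eggs to the first success; geometric, p = 0.07.
P(Y ≤ 9) = 1 − (1−p)^9 = 1 − 0.520411 = 0.479589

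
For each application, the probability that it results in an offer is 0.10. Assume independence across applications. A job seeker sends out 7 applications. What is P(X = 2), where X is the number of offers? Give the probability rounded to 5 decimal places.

X ~ Binomial(n=7, p=0.10).
P(X=2) = C(7,2) · p^2 · (1−p)^5
= 21 · 0.01 · 0.59049 = 0.1240029

0.12400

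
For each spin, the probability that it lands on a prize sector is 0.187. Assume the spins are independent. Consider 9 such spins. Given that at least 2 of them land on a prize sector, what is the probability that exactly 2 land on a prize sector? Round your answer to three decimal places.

X ~ Binomial(9, 0.187). Want P(X=2 | X≥2) = P(X=2) / P(X≥2).
P(X=2) = C(9,2)·0.187^2·0.813^7 = 0.29554
P(X≥2) = 1 − 0.15517 − 0.32122 = 0.52360
Ratio = 0.29554 / 0.52360 = 0.56444

0.564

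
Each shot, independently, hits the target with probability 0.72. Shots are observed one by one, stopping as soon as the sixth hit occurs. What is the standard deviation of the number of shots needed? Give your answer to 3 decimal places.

1.800

Y = total shots until the sixth success; negative binomial with r=6, p=0.72.
SD(Y) = √[r(1−p)/p²] = √(3.24074) = 1.80021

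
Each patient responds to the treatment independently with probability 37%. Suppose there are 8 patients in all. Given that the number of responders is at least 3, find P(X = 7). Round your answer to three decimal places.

X ~ Binomial(8, 0.37). Want P(X=7 | X≥3) = P(X=7) / P(X≥3).
P(X=7) = C(8,7)·0.37^7·0.63^1 = 0.00478
P(X≥3) = 1 − 0.02482 − 0.11659 − 0.23967 = 0.61893
Ratio = 0.00478 / 0.61893 = 0.00773

0.008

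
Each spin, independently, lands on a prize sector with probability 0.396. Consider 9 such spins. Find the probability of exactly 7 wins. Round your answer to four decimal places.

X ~ Binomial(n=9, p=0.396).
P(X=7) = C(9,7) · p^7 · (1−p)^2
= 36 · 0.0015271 · 0.36482 = 0.020056

0.0201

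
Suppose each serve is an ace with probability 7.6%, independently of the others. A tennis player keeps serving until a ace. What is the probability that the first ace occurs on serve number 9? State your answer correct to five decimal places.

Geometric (trials to first success), p = 0.076.
P(Y = 9) = (1−p)^8 · p = 0.53134 · 0.076 = 0.0403821

0.04038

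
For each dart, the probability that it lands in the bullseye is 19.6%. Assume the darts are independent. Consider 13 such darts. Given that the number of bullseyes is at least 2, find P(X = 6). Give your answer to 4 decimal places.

0.0280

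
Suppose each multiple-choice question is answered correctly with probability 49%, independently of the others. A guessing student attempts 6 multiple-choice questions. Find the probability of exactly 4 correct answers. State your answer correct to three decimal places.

0.225

X ~ Binomial(n=6, p=0.49).
P(X=4) = C(6,4) · p^4 · (1−p)^2
= 15 · 0.057648 · 0.2601 = 0.22491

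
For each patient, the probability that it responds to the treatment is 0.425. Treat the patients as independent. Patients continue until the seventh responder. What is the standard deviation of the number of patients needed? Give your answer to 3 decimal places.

Y = total patients until the seventh success; negative binomial with r=7, p=0.425.
SD(Y) = √[r(1−p)/p²] = √(22.28374) = 4.72057

4.721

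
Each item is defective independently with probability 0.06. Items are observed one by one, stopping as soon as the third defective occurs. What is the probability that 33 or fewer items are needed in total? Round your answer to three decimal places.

0.318

Finishing within 33 items ⇔ at least 3 successes in the first 33. With X ~ Binomial(33, 0.06), P(Y ≤ 33) = 1 − P(X ≤ 2).
  k=0: C(33,0)·0.06^0·0.94^33 = 0.12978
  k=1: C(33,1)·0.06^1·0.94^32 = 0.27337
  k=2: C(33,2)·0.06^2·0.94^31 = 0.27919
1 − 0.68235 = 0.31765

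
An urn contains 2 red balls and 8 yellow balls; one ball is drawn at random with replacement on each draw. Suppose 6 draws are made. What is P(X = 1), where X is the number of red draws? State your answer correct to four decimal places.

0.3932

X ~ Binomial(n=6, p=0.20).
P(X=1) = C(6,1) · p^1 · (1−p)^5
= 6 · 0.2 · 0.32768 = 0.393216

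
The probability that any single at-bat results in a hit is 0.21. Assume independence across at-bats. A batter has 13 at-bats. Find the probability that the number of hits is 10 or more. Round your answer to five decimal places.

X ~ Binomial(13, 0.21); P(X ≥ 10) = Σ C(13,k) p^k (1−p)^(13−k) over k:
  k=10: C(13,10)·0.21^10·0.79^3 = 0.0000235
  k=11: C(13,11)·0.21^11·0.79^2 = 0.0000017
  k=12: C(13,12)·0.21^12·0.79^1 = 0.0000001
  k=13: C(13,13)·0.21^13·0.79^0 = 0.0000000
Total = 0.0000253

0.00003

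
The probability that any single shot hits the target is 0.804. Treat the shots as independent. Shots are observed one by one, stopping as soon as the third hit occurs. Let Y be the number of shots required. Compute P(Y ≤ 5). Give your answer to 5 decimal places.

Finishing within 5 shots ⇔ at least 3 successes in the first 5. With X ~ Binomial(5, 0.804), P(Y ≤ 5) = 1 − P(X ≤ 2).
  k=0: C(5,0)·0.804^0·0.196^5 = 0.0002893
  k=1: C(5,1)·0.804^1·0.196^4 = 0.0059327
  k=2: C(5,2)·0.804^2·0.196^3 = 0.0486721
1 − 0.0548941 = 0.9451059

0.94511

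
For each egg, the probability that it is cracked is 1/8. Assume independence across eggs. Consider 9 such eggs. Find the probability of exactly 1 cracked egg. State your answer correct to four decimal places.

0.3866

X ~ Binomial(n=9, p=0.125).
P(X=1) = C(9,1) · p^1 · (1−p)^8
= 9 · 0.125 · 0.34361 = 0.386560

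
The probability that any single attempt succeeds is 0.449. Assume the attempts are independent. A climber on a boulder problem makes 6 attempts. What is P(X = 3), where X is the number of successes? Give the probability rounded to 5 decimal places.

X ~ Binomial(n=6, p=0.449).
P(X=3) = C(6,3) · p^3 · (1−p)^3
= 20 · 0.090519 · 0.16728 = 0.3028474

0.30285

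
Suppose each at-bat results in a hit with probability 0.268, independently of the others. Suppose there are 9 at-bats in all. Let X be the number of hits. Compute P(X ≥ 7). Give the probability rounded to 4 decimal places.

0.0021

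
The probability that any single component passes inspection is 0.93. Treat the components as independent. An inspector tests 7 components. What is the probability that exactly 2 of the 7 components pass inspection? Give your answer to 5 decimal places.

0.00003

X ~ Binomial(n=7, p=0.93).
P(X=2) = C(7,2) · p^2 · (1−p)^5
= 21 · 0.8649 · 1.6807e-06 = 0.0000305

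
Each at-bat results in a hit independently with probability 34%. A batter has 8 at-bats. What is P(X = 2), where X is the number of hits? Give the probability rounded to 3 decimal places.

X ~ Binomial(n=8, p=0.34).
P(X=2) = C(8,2) · p^2 · (1−p)^6
= 28 · 0.1156 · 0.082654 = 0.26753

0.268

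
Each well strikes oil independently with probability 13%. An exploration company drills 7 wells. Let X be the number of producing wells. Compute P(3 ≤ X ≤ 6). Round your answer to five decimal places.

0.05126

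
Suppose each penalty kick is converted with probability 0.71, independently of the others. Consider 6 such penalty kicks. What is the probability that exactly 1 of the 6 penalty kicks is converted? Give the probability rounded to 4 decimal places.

X ~ Binomial(n=6, p=0.71).
P(X=1) = C(6,1) · p^1 · (1−p)^5
= 6 · 0.71 · 0.0020511 = 0.008738

0.0087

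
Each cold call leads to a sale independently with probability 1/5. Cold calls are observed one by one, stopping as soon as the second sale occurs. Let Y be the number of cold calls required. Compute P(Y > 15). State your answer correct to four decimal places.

0.1671

Needing more than 15 cold calls ⇔ fewer than 2 successes in the first 15. With X ~ Binomial(15, 0.20), P(Y > 15) = P(X ≤ 1).
  k=0: C(15,0)·0.20^0·0.80^15 = 0.035184
  k=1: C(15,1)·0.20^1·0.80^14 = 0.131941
P(X ≤ 1) = 0.167126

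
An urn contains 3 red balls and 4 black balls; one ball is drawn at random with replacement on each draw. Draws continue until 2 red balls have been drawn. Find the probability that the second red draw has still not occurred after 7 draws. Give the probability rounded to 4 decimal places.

0.1243

Needing more than 7 draws ⇔ fewer than 2 successes in the first 7. With X ~ Binomial(7, 0.428571), P(Y > 7) = P(X ≤ 1).
  k=0: C(7,0)·0.428571^0·0.571429^7 = 0.019895
  k=1: C(7,1)·0.428571^1·0.571429^6 = 0.104446
P(X ≤ 1) = 0.124341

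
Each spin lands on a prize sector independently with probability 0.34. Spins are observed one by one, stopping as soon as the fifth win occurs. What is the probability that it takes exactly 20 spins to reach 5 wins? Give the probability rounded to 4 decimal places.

Y = trial on which the fifth success occurs; negative binomial, r=5, p=0.34.
P(Y=20) = C(19,4) · p^5 · (1−p)^15
= 3876 · 0.0045435 · 0.0019641 = 0.034589

0.0346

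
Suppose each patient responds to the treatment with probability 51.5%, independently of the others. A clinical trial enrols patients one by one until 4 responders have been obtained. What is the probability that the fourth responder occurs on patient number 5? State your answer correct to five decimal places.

Y = trial on which the fourth success occurs; negative binomial, r=4, p=0.515.
P(Y=5) = C(4,3) · p^4 · (1−p)^1
= 4 · 0.070344 · 0.485 = 0.1364679

0.13647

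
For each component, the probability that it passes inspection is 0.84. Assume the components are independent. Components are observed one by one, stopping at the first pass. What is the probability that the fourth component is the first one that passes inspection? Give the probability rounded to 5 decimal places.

Geometric (trials to first success), p = 0.84.
P(Y = 4) = (1−p)^3 · p = 0.004096 · 0.84 = 0.0034406

0.00344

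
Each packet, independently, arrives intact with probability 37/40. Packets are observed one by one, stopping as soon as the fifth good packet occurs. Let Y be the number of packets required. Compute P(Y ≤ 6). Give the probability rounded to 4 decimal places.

0.9311

Finishing within 6 packets ⇔ at least 5 successes in the first 6. With X ~ Binomial(6, 0.925), P(Y ≤ 6) = 1 − P(X ≤ 4).
  k=0: C(6,0)·0.925^0·0.075^6 = 0.000000
  k=1: C(6,1)·0.925^1·0.075^5 = 0.000013
  k=2: C(6,2)·0.925^2·0.075^4 = 0.000406
  k=3: C(6,3)·0.925^3·0.075^3 = 0.006678
  k=4: C(6,4)·0.925^4·0.075^2 = 0.061770
1 − 0.068868 = 0.931132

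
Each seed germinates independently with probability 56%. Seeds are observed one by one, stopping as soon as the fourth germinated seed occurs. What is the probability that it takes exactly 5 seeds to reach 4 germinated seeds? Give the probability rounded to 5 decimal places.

0.17309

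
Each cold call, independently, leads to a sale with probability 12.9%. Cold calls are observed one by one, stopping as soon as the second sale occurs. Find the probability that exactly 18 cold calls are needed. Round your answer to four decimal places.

0.0310

Y = trial on which the second success occurs; negative binomial, r=2, p=0.129.
P(Y=18) = C(17,1) · p^2 · (1−p)^16
= 17 · 0.016641 · 0.10972 = 0.031040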